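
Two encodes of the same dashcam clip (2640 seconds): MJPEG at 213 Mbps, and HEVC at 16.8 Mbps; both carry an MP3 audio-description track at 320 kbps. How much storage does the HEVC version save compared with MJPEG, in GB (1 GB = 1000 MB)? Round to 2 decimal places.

Audio: 320 kbps = 0.320 Mbps.
MJPEG: 213.320 Mbps × 2640 s = 563164.8 Mb = 70.396 GB.
HEVC: 17.120 Mbps × 2640 s = 45196.8 Mb = 5.650 GB.
Saving: 70.396 − 5.650 = 64.746 GB.

64.75 GB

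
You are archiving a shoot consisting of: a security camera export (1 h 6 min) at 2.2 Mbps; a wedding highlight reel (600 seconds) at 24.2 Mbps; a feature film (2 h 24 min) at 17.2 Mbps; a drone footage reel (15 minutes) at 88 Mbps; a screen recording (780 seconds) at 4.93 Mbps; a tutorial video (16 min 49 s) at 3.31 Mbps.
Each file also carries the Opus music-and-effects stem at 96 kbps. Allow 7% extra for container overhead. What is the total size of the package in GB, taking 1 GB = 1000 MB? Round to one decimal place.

Audio: 96 kbps = 0.096 Mbps.
security camera export: 2.296 Mbps × 3960 s × 1.07 = 9728.6 Mb
wedding highlight reel: 24.296 Mbps × 600 s × 1.07 = 15598.0 Mb
feature film: 17.296 Mbps × 8640 s × 1.07 = 159898.1 Mb
drone footage reel: 88.096 Mbps × 900 s × 1.07 = 84836.4 Mb
screen recording: 5.026 Mbps × 780 s × 1.07 = 4194.7 Mb
tutorial video: 3.406 Mbps × 1009 s × 1.07 = 3677.2 Mb
Total: 277933.1 Mb = 34741.6 MB.
= 34.74 GB.

34.7 GB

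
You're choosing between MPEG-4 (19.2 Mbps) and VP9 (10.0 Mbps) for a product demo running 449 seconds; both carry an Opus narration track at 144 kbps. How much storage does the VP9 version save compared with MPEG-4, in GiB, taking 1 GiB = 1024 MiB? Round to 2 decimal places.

Audio: 144 kbps = 0.144 Mbps.
MPEG-4: 19.344 Mbps × 449 s = 8685.5 Mb = 1.011 GiB.
VP9: 10.144 Mbps × 449 s = 4554.7 Mb = 0.530 GiB.
Saving: 1.011 − 0.530 = 0.481 GiB.

0.48 GiB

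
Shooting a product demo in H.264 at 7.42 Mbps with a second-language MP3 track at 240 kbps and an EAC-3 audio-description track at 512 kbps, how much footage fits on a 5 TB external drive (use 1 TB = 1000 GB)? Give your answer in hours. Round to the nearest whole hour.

1360 hours

Audio total: 240 + 512 = 752 kbps = 0.752 Mbps.
Total bitrate: 7.42 + 0.752 = 8.172 Mbps.
Capacity: 5 TB = 40,000,000 Mb.
Recording time: 40,000,000 / 8.172 = 4,894,763 s ≈ 1,360 hours.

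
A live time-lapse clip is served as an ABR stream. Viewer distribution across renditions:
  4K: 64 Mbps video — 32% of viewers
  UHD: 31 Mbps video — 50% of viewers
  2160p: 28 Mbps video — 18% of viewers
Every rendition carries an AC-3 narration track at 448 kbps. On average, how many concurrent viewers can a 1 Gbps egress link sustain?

24

Audio: 448 kbps = 0.448 Mbps.
Average per-viewer bitrate: 0.32×64.448 + 0.50×31.448 + 0.18×28.448 = 41.468 Mbps.
1 Gbps = 1,000 Mbps; 1,000 / 41.468 = 24.11 → 24.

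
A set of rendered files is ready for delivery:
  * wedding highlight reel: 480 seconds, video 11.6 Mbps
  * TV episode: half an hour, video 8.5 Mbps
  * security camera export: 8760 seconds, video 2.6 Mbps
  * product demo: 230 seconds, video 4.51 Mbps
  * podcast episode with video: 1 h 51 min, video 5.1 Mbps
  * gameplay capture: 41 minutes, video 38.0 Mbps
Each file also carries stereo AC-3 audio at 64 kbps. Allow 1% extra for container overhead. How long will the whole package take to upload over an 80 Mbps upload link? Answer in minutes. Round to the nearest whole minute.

36 minutes

Audio: 64 kbps = 0.064 Mbps.
wedding highlight reel: 11.664 Mbps × 480 s × 1.01 = 5654.7 Mb
TV episode: 8.564 Mbps × 1800 s × 1.01 = 15569.4 Mb
security camera export: 2.664 Mbps × 8760 s × 1.01 = 23570.0 Mb
product demo: 4.574 Mbps × 230 s × 1.01 = 1062.5 Mb
podcast episode with video: 5.164 Mbps × 6660 s × 1.01 = 34736.2 Mb
gameplay capture: 38.064 Mbps × 2460 s × 1.01 = 94573.8 Mb
Total: 175166.6 Mb = 21895.8 MB.
At 80 Mbps: 175166.6 / 80 = 2190 s ≈ 36.5 minutes.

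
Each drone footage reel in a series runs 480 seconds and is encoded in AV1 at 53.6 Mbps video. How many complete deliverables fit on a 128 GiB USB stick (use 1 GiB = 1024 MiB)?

Per item: 53.600 Mbps × 480 s = 25,728 Mb = 3,216 MB.
Capacity: 128 GiB = 1,099,512 Mb; 42.74 items → 42 complete.

42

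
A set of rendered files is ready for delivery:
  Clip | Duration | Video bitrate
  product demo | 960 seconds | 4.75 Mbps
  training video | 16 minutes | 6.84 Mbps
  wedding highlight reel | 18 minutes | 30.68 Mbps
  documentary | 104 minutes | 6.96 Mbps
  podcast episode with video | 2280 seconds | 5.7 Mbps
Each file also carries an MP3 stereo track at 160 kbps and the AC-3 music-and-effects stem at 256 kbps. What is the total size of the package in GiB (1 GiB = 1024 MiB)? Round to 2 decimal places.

Audio total: 160 + 256 = 416 kbps = 0.416 Mbps.
product demo: 5.166 Mbps × 960 s = 4959.4 Mb
training video: 7.256 Mbps × 960 s = 6965.8 Mb
wedding highlight reel: 31.096 Mbps × 1080 s = 33583.7 Mb
documentary: 7.376 Mbps × 6240 s = 46026.2 Mb
podcast episode with video: 6.116 Mbps × 2280 s = 13944.5 Mb
Total: 105479.5 Mb = 13184.9 MB.
= 12.28 GiB.

12.28 GiB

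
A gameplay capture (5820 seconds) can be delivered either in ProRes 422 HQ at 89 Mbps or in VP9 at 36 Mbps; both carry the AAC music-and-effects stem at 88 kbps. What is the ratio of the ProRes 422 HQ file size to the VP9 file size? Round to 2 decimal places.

2.47

Audio: 88 kbps = 0.088 Mbps.
ProRes 422 HQ: 89.088 Mbps × 5820 s = 518492.2 Mb = 60.360 GiB.
VP9: 36.088 Mbps × 5820 s = 210032.2 Mb = 24.451 GiB.
Ratio: 60.360 / 24.451 = 2.469.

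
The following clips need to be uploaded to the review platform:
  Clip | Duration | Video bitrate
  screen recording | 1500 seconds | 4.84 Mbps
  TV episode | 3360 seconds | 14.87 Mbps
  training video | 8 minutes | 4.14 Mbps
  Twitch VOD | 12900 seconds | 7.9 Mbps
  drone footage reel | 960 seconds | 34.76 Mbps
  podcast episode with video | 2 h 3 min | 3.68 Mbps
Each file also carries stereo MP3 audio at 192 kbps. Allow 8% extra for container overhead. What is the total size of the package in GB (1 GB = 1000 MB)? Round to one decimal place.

Audio: 192 kbps = 0.192 Mbps.
screen recording: 5.032 Mbps × 1500 s × 1.08 = 8151.8 Mb
TV episode: 15.062 Mbps × 3360 s × 1.08 = 54657.0 Mb
training video: 4.332 Mbps × 480 s × 1.08 = 2245.7 Mb
Twitch VOD: 8.092 Mbps × 12900 s × 1.08 = 112737.7 Mb
drone footage reel: 34.952 Mbps × 960 s × 1.08 = 36238.2 Mb
podcast episode with video: 3.872 Mbps × 7380 s × 1.08 = 30861.4 Mb
Total: 244891.9 Mb = 30611.5 MB.
= 30.61 GB.

30.6 GB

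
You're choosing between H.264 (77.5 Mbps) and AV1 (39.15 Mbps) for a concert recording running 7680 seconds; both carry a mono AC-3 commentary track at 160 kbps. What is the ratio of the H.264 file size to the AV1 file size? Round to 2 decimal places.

1.98

Audio: 160 kbps = 0.160 Mbps.
H.264: 77.660 Mbps × 7680 s = 596428.8 Mb = 69.433 GiB.
AV1: 39.310 Mbps × 7680 s = 301900.8 Mb = 35.146 GiB.
Ratio: 69.433 / 35.146 = 1.976.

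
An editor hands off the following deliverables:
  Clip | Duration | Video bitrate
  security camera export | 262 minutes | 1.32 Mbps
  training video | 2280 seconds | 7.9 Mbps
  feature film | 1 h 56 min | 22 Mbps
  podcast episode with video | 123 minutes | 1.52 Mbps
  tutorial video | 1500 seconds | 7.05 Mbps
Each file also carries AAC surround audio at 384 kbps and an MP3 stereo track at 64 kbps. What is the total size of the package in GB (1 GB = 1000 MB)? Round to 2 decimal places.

28.60 GB

Audio total: 384 + 64 = 448 kbps = 0.448 Mbps.
security camera export: 1.768 Mbps × 15720 s = 27793.0 Mb
training video: 8.348 Mbps × 2280 s = 19033.4 Mb
feature film: 22.448 Mbps × 6960 s = 156238.1 Mb
podcast episode with video: 1.968 Mbps × 7380 s = 14523.8 Mb
tutorial video: 7.498 Mbps × 1500 s = 11247.0 Mb
Total: 228835.3 Mb = 28604.4 MB.
= 28.60 GB.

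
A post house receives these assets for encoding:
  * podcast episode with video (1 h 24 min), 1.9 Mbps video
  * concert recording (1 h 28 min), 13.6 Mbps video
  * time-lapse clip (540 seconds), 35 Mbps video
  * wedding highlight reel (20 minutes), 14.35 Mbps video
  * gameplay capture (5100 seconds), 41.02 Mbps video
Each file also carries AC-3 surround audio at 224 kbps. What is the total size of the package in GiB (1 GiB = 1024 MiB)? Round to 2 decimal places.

Audio: 224 kbps = 0.224 Mbps.
podcast episode with video: 2.124 Mbps × 5040 s = 10705.0 Mb
concert recording: 13.824 Mbps × 5280 s = 72990.7 Mb
time-lapse clip: 35.224 Mbps × 540 s = 19021.0 Mb
wedding highlight reel: 14.574 Mbps × 1200 s = 17488.8 Mb
gameplay capture: 41.244 Mbps × 5100 s = 210344.4 Mb
Total: 330549.8 Mb = 41318.7 MB.
= 38.48 GiB.

38.48 GiB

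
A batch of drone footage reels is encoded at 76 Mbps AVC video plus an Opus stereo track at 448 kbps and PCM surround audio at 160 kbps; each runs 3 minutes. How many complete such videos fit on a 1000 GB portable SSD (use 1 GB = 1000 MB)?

580

3 min = 180 s
Audio total: 448 + 160 = 608 kbps = 0.608 Mbps.
Total bitrate: 76.608 Mbps.
Per item: 76.608 Mbps × 180 s = 13,789 Mb = 1,724 MB.
Capacity: 1000 GB = 8,000,000 Mb; 580.15 items → 580 complete.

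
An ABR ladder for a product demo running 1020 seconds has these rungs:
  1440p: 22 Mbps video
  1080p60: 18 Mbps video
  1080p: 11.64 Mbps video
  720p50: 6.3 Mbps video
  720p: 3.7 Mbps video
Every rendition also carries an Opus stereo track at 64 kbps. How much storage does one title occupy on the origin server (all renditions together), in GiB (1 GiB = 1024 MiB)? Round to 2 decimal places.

Audio: 64 kbps = 0.064 Mbps.
Sum of rendition bitrates: (22+0.064) + (18+0.064) + (11.64+0.064) + (6.3+0.064) + (3.7+0.064) = 61.960 Mbps.
× 1020 s = 63,199 Mb = 7,900 MB = 7.357 GiB.

7.36 GiB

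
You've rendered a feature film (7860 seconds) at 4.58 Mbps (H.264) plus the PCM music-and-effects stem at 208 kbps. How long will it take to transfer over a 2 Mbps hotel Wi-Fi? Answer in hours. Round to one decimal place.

Audio: 208 kbps = 0.208 Mbps.
Total bitrate: 4.788 Mbps.
File: 4.788 Mbps × 7860 s = 37633.7 Mb.
At 2 Mbps: 37633.7 / 2 = 18816.8 s ≈ 5.23 hours.

5.2 hours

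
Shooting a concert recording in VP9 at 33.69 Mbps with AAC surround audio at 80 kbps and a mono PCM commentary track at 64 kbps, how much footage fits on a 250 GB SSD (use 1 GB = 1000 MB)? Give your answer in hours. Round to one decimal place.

16.4 hours

Audio total: 80 + 64 = 144 kbps = 0.144 Mbps.
Total bitrate: 33.69 + 0.144 = 33.834 Mbps.
Capacity: 250 GB = 2,000,000 Mb.
Recording time: 2,000,000 / 33.834 = 59,112 s ≈ 16.4 hours.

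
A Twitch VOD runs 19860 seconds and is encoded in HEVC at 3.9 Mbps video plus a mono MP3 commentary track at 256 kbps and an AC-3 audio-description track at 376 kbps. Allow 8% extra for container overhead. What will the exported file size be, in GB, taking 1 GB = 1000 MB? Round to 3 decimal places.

Audio total: 256 + 376 = 632 kbps = 0.632 Mbps.
Total bitrate: 3.9 + 0.632 = 4.532 Mbps.
Stream data: 4.532 Mbps × 19860 s = 90005.5 Mb.
With 8% container overhead: ×1.08.
97,206 Mb ÷ 8 = 12,151 MB → 12.15 GB.

12.151 GB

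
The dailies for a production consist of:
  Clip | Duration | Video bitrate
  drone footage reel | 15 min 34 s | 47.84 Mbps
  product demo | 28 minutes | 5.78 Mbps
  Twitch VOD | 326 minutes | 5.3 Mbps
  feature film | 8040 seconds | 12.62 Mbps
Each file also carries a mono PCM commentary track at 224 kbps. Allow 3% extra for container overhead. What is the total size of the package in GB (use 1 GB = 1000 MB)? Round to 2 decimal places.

Audio: 224 kbps = 0.224 Mbps.
drone footage reel: 48.064 Mbps × 934 s × 1.03 = 46238.5 Mb
product demo: 6.004 Mbps × 1680 s × 1.03 = 10389.3 Mb
Twitch VOD: 5.524 Mbps × 19560 s × 1.03 = 111290.9 Mb
feature film: 12.844 Mbps × 8040 s × 1.03 = 106363.7 Mb
Total: 274282.5 Mb = 34285.3 MB.
= 34.29 GB.

34.29 GB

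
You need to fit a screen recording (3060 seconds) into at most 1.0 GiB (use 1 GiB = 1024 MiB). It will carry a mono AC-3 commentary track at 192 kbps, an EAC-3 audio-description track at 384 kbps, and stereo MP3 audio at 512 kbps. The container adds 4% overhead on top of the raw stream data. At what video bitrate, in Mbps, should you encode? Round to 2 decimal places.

1.61 Mbps

Budget: 1.0 GiB = 8589.9 Mb.
Stream payload after overhead: 8589.9 / 1.04 = 8259.6 Mb.
Total bitrate budget: 8259.6 Mb / 3060 s = 2.699 Mbps.
Audio total: 192 + 384 + 512 = 1088 kbps = 1.088 Mbps.
Video: 2.699 − 1.088 = 1.611 Mbps.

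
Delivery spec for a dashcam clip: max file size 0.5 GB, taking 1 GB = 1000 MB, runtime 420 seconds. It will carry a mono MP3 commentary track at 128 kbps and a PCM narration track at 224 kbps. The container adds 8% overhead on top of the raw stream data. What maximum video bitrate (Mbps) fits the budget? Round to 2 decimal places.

Budget: 0.5 GB = 4000.0 Mb.
Stream payload after overhead: 4000.0 / 1.08 = 3703.7 Mb.
Total bitrate budget: 3703.7 Mb / 420 s = 8.818 Mbps.
Audio total: 128 + 224 = 352 kbps = 0.352 Mbps.
Video: 8.818 − 0.352 = 8.466 Mbps.

8.47 Mbps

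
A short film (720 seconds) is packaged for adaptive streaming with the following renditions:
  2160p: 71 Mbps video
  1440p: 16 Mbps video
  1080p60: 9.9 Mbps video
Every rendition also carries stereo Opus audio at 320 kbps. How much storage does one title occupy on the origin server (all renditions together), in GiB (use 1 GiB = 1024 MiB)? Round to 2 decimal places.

Audio: 320 kbps = 0.320 Mbps.
Sum of rendition bitrates: (71+0.320) + (16+0.320) + (9.9+0.320) = 97.860 Mbps.
× 720 s = 70,459 Mb = 8,807 MB = 8.203 GiB.

8.20 GiB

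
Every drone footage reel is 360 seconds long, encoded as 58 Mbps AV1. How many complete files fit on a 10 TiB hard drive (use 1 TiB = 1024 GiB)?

Per item: 58.000 Mbps × 360 s = 20,880 Mb = 2,610 MB.
Capacity: 10 TiB = 87,960,930 Mb; 4212.69 items → 4212 complete.

4212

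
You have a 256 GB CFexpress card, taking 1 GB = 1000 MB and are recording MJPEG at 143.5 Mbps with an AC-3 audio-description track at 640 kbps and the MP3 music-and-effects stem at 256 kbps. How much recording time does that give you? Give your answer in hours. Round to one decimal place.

3.9 hours

Audio total: 640 + 256 = 896 kbps = 0.896 Mbps.
Total bitrate: 143.5 + 0.896 = 144.396 Mbps.
Capacity: 256 GB = 2,048,000 Mb.
Recording time: 2,048,000 / 144.396 = 14,183 s ≈ 3.94 hours.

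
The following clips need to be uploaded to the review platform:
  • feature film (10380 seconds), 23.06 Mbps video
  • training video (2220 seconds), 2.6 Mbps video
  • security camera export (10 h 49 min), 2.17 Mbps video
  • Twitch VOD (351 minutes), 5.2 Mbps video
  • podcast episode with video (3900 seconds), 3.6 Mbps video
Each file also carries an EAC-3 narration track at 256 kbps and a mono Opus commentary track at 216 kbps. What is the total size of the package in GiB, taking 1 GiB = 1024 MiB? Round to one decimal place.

57.0 GiB

Audio total: 256 + 216 = 472 kbps = 0.472 Mbps.
feature film: 23.532 Mbps × 10380 s = 244262.2 Mb
training video: 3.072 Mbps × 2220 s = 6819.8 Mb
security camera export: 2.642 Mbps × 38940 s = 102879.5 Mb
Twitch VOD: 5.672 Mbps × 21060 s = 119452.3 Mb
podcast episode with video: 4.072 Mbps × 3900 s = 15880.8 Mb
Total: 489294.6 Mb = 61161.8 MB.
= 56.96 GiB.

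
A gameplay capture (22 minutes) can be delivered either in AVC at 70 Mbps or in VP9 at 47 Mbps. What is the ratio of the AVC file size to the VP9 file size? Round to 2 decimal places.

1.49

22 min = 1320 s
AVC: 70.000 Mbps × 1320 s = 92400.0 Mb = 11.550 GB.
VP9: 47.000 Mbps × 1320 s = 62040.0 Mb = 7.755 GB.
Ratio: 11.550 / 7.755 = 1.489.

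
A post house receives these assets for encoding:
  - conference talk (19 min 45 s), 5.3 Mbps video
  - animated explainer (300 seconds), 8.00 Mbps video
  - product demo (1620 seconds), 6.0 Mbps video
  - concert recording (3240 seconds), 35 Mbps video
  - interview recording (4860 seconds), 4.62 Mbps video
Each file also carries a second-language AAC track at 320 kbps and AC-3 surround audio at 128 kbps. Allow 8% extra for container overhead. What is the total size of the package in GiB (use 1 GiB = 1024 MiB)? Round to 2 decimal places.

20.03 GiB

Audio total: 320 + 128 = 448 kbps = 0.448 Mbps.
conference talk: 5.748 Mbps × 1185 s × 1.08 = 7356.3 Mb
animated explainer: 8.448 Mbps × 300 s × 1.08 = 2737.2 Mb
product demo: 6.448 Mbps × 1620 s × 1.08 = 11281.4 Mb
concert recording: 35.448 Mbps × 3240 s × 1.08 = 124039.6 Mb
interview recording: 5.068 Mbps × 4860 s × 1.08 = 26600.9 Mb
Total: 172015.4 Mb = 21501.9 MB.
= 20.03 GiB.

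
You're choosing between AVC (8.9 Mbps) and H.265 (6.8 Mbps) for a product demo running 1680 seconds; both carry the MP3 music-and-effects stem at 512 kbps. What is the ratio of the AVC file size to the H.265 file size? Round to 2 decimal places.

1.29

Audio: 512 kbps = 0.512 Mbps.
AVC: 9.412 Mbps × 1680 s = 15812.2 Mb = 1.841 GiB.
H.265: 7.312 Mbps × 1680 s = 12284.2 Mb = 1.430 GiB.
Ratio: 1.841 / 1.430 = 1.287.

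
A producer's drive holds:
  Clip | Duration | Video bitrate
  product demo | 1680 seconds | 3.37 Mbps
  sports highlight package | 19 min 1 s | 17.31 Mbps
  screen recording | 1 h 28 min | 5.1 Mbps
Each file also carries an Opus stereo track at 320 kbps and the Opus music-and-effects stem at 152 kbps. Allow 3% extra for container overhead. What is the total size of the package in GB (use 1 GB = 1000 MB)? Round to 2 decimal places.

7.23 GB

Audio total: 320 + 152 = 472 kbps = 0.472 Mbps.
product demo: 3.842 Mbps × 1680 s × 1.03 = 6648.2 Mb
sports highlight package: 17.782 Mbps × 1141 s × 1.03 = 20897.9 Mb
screen recording: 5.572 Mbps × 5280 s × 1.03 = 30302.8 Mb
Total: 57848.9 Mb = 7231.1 MB.
= 7.231 GB.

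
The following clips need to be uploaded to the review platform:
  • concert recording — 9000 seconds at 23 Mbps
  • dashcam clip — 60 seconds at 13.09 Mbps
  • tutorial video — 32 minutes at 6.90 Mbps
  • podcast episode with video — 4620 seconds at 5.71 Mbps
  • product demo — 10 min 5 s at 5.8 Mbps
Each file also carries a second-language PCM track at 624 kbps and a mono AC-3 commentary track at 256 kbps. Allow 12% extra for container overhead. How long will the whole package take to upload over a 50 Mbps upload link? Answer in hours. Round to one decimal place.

1.7 hours

Audio total: 624 + 256 = 880 kbps = 0.880 Mbps.
concert recording: 23.880 Mbps × 9000 s × 1.12 = 240710.4 Mb
dashcam clip: 13.970 Mbps × 60 s × 1.12 = 938.8 Mb
tutorial video: 7.780 Mbps × 1920 s × 1.12 = 16730.1 Mb
podcast episode with video: 6.590 Mbps × 4620 s × 1.12 = 34099.3 Mb
product demo: 6.680 Mbps × 605 s × 1.12 = 4526.4 Mb
Total: 297005.0 Mb = 37125.6 MB.
At 50 Mbps: 297005.0 / 50 = 5940 s ≈ 1.65 hours.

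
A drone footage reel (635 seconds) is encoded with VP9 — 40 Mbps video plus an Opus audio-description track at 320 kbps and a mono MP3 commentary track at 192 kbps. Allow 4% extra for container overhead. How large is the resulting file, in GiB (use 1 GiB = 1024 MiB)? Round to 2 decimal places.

3.11 GiB

Audio total: 320 + 192 = 512 kbps = 0.512 Mbps.
Total bitrate: 40 + 0.512 = 40.512 Mbps.
Stream data: 40.512 Mbps × 635 s = 25725.1 Mb.
With 4% container overhead: ×1.04.
26,754 Mb = 3,344,265,600 bytes ÷ 1,073,741,824 = 3.115 GiB.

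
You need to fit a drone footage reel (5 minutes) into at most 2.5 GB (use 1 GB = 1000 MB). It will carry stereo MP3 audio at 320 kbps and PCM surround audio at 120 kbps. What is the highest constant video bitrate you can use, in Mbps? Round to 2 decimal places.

Budget: 2.5 GB = 20000.0 Mb.
5 min = 300 s
Total bitrate budget: 20000.0 Mb / 300 s = 66.667 Mbps.
Audio total: 320 + 120 = 440 kbps = 0.440 Mbps.
Video: 66.667 − 0.440 = 66.227 Mbps.

66.23 Mbps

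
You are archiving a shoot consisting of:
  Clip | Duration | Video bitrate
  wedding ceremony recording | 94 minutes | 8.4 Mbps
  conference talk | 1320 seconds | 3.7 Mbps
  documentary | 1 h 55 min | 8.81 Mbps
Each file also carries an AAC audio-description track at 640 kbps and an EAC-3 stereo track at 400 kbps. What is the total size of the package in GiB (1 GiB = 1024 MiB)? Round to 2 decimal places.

Audio total: 640 + 400 = 1040 kbps = 1.040 Mbps.
wedding ceremony recording: 9.440 Mbps × 5640 s = 53241.6 Mb
conference talk: 4.740 Mbps × 1320 s = 6256.8 Mb
documentary: 9.850 Mbps × 6900 s = 67965.0 Mb
Total: 127463.4 Mb = 15932.9 MB.
= 14.84 GiB.

14.84 GiB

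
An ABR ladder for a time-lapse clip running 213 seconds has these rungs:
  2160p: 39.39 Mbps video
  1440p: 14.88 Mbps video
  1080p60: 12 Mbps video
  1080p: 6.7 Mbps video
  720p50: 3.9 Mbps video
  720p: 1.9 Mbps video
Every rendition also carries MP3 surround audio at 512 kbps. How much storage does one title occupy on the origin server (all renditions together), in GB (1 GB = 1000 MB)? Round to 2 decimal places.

2.18 GB

Audio: 512 kbps = 0.512 Mbps.
Sum of rendition bitrates: (39.39+0.512) + (14.88+0.512) + (12+0.512) + (6.7+0.512) + (3.9+0.512) + (1.9+0.512) = 81.842 Mbps.
× 213 s = 17,432 Mb = 2,179 MB = 2.179 GB.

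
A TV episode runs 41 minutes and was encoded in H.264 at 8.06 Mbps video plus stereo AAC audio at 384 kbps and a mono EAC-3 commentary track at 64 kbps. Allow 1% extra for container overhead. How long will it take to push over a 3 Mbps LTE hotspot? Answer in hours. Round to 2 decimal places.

1.96 hours

41 min = 2460 s
Audio total: 384 + 64 = 448 kbps = 0.448 Mbps.
Total bitrate: 8.508 Mbps.
File: 8.508 Mbps × 2460 s = 20929.7 Mb.
With 1% container overhead: ×1.01. → 21139.0 Mb.
At 3 Mbps: 21139.0 / 3 = 7046.3 s ≈ 1.96 hours.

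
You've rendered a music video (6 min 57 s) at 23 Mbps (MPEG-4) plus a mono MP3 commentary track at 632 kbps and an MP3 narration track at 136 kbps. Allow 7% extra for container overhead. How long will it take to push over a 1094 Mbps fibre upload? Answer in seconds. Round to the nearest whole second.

6 min 57 s = 417 s
Audio total: 632 + 136 = 768 kbps = 0.768 Mbps.
Total bitrate: 23.768 Mbps.
File: 23.768 Mbps × 417 s = 9911.3 Mb.
With 7% container overhead: ×1.07. → 10605.0 Mb.
At 1094 Mbps: 10605.0 / 1094 = 9.7 s ≈ 9.69 seconds.

10 seconds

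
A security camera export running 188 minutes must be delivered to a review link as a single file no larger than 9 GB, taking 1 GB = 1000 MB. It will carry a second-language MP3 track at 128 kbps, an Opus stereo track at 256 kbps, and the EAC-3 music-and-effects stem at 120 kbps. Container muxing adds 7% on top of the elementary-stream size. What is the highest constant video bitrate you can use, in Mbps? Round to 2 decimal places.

Budget: 9 GB = 72000.0 Mb.
Stream payload after overhead: 72000.0 / 1.07 = 67289.7 Mb.
188 min = 11280 s
Total bitrate budget: 67289.7 Mb / 11280 s = 5.965 Mbps.
Audio total: 128 + 256 + 120 = 504 kbps = 0.504 Mbps.
Video: 5.965 − 0.504 = 5.461 Mbps.

5.46 Mbps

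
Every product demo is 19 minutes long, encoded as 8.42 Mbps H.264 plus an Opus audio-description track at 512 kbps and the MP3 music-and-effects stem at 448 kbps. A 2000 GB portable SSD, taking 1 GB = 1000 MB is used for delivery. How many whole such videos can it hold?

19 min = 1140 s
Audio total: 512 + 448 = 960 kbps = 0.960 Mbps.
Total bitrate: 9.380 Mbps.
Per item: 9.380 Mbps × 1140 s = 10,693 Mb = 1,337 MB.
Capacity: 2000 GB = 16,000,000 Mb; 1496.28 items → 1496 complete.

1496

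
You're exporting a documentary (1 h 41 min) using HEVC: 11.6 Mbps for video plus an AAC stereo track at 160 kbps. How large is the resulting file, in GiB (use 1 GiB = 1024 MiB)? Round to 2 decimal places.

8.30 GiB

1 h 41 min = 101 min = 6060 s
Audio: 160 kbps = 0.160 Mbps.
Total bitrate: 11.6 + 0.160 = 11.760 Mbps.
Stream data: 11.760 Mbps × 6060 s = 71265.6 Mb.
71,266 Mb = 8,908,200,000 bytes ÷ 1,073,741,824 = 8.296 GiB.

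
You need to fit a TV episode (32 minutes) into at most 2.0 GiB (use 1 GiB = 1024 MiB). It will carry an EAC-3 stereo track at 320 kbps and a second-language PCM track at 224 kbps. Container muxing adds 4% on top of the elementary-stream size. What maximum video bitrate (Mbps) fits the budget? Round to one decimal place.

8.1 Mbps

Budget: 2.0 GiB = 17179.9 Mb.
Stream payload after overhead: 17179.9 / 1.04 = 16519.1 Mb.
32 min = 1920 s
Total bitrate budget: 16519.1 Mb / 1920 s = 8.604 Mbps.
Audio total: 320 + 224 = 544 kbps = 0.544 Mbps.
Video: 8.604 − 0.544 = 8.060 Mbps.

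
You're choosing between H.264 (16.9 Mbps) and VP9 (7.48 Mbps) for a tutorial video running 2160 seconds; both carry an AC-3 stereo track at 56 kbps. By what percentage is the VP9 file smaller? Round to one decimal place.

55.6%

Audio: 56 kbps = 0.056 Mbps.
H.264: 16.956 Mbps × 2160 s = 36625.0 Mb = 4.578 GB.
VP9: 7.536 Mbps × 2160 s = 16277.8 Mb = 2.035 GB.
Reduction: (1 − 2.035/4.578) × 100 = 55.56%.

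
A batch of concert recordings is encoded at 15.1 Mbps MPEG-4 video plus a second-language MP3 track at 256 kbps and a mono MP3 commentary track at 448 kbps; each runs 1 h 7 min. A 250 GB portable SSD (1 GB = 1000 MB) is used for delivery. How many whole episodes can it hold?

1 h 7 min = 67 min = 4020 s
Audio total: 256 + 448 = 704 kbps = 0.704 Mbps.
Total bitrate: 15.804 Mbps.
Per item: 15.804 Mbps × 4020 s = 63,532 Mb = 7,942 MB.
Capacity: 250 GB = 2,000,000 Mb; 31.48 items → 31 complete.

31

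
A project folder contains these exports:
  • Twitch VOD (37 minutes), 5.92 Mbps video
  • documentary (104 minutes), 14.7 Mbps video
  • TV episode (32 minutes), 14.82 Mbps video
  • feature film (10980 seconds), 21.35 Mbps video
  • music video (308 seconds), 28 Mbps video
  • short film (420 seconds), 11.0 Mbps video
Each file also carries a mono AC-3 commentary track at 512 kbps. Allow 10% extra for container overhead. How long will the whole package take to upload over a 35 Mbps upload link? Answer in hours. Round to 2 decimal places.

Audio: 512 kbps = 0.512 Mbps.
Twitch VOD: 6.432 Mbps × 2220 s × 1.10 = 15706.9 Mb
documentary: 15.212 Mbps × 6240 s × 1.10 = 104415.2 Mb
TV episode: 15.332 Mbps × 1920 s × 1.10 = 32381.2 Mb
feature film: 21.862 Mbps × 10980 s × 1.10 = 264049.2 Mb
music video: 28.512 Mbps × 308 s × 1.10 = 9659.9 Mb
short film: 11.512 Mbps × 420 s × 1.10 = 5318.5 Mb
Total: 431530.9 Mb = 53941.4 MB.
At 35 Mbps: 431530.9 / 35 = 12329 s ≈ 3.42 hours.

3.42 hours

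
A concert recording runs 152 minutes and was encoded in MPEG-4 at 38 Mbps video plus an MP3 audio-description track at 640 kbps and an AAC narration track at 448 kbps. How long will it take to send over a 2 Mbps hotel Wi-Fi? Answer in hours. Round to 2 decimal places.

49.51 hours

152 min = 9120 s
Audio total: 640 + 448 = 1088 kbps = 1.088 Mbps.
Total bitrate: 39.088 Mbps.
File: 39.088 Mbps × 9120 s = 356482.6 Mb.
At 2 Mbps: 356482.6 / 2 = 178241.3 s ≈ 49.5 hours.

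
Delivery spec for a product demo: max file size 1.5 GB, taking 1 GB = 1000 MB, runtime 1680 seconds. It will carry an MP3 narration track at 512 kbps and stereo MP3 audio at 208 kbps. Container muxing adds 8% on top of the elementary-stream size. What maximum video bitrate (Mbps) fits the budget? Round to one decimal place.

Budget: 1.5 GB = 12000.0 Mb.
Stream payload after overhead: 12000.0 / 1.08 = 11111.1 Mb.
Total bitrate budget: 11111.1 Mb / 1680 s = 6.614 Mbps.
Audio total: 512 + 208 = 720 kbps = 0.720 Mbps.
Video: 6.614 − 0.720 = 5.894 Mbps.

5.9 Mbps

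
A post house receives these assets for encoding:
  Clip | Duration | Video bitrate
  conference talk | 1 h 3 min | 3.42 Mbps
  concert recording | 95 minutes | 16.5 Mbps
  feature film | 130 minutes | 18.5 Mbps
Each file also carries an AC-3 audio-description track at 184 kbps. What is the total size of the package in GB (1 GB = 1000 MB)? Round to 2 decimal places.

31.81 GB

Audio: 184 kbps = 0.184 Mbps.
conference talk: 3.604 Mbps × 3780 s = 13623.1 Mb
concert recording: 16.684 Mbps × 5700 s = 95098.8 Mb
feature film: 18.684 Mbps × 7800 s = 145735.2 Mb
Total: 254457.1 Mb = 31807.1 MB.
= 31.81 GB.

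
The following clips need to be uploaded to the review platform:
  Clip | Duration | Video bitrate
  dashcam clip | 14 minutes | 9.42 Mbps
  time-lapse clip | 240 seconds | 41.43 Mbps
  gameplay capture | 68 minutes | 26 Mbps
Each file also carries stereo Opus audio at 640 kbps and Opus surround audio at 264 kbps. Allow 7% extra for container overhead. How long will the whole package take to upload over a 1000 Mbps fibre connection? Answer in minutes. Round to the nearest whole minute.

2 minutes

Audio total: 640 + 264 = 904 kbps = 0.904 Mbps.
dashcam clip: 10.324 Mbps × 840 s × 1.07 = 9279.2 Mb
time-lapse clip: 42.334 Mbps × 240 s × 1.07 = 10871.4 Mb
gameplay capture: 26.904 Mbps × 4080 s × 1.07 = 117452.1 Mb
Total: 137602.7 Mb = 17200.3 MB.
At 1000 Mbps: 137602.7 / 1000 = 138 s ≈ 2.29 minutes.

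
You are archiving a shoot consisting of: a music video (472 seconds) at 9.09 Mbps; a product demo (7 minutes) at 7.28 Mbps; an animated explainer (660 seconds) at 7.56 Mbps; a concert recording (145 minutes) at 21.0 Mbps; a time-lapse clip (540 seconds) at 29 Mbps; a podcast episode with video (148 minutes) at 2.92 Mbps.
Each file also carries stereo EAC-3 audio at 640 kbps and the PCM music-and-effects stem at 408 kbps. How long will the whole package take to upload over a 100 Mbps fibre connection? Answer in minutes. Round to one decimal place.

Audio total: 640 + 408 = 1048 kbps = 1.048 Mbps.
music video: 10.138 Mbps × 472 s = 4785.1 Mb
product demo: 8.328 Mbps × 420 s = 3497.8 Mb
animated explainer: 8.608 Mbps × 660 s = 5681.3 Mb
concert recording: 22.048 Mbps × 8700 s = 191817.6 Mb
time-lapse clip: 30.048 Mbps × 540 s = 16225.9 Mb
podcast episode with video: 3.968 Mbps × 8880 s = 35235.8 Mb
Total: 257243.5 Mb = 32155.4 MB.
At 100 Mbps: 257243.5 / 100 = 2572 s ≈ 42.9 minutes.

42.9 minutes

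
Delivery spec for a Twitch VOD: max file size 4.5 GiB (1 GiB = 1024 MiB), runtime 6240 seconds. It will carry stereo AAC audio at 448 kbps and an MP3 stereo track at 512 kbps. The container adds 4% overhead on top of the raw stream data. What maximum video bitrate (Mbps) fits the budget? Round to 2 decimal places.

Budget: 4.5 GiB = 38654.7 Mb.
Stream payload after overhead: 38654.7 / 1.04 = 37168.0 Mb.
Total bitrate budget: 37168.0 Mb / 6240 s = 5.956 Mbps.
Audio total: 448 + 512 = 960 kbps = 0.960 Mbps.
Video: 5.956 − 0.960 = 4.996 Mbps.

5.00 Mbps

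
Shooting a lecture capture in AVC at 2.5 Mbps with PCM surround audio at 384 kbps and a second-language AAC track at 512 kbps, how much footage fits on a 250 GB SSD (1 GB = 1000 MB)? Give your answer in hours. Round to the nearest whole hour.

Audio total: 384 + 512 = 896 kbps = 0.896 Mbps.
Total bitrate: 2.5 + 0.896 = 3.396 Mbps.
Capacity: 250 GB = 2,000,000 Mb.
Recording time: 2,000,000 / 3.396 = 588,928 s ≈ 164 hours.

164 hours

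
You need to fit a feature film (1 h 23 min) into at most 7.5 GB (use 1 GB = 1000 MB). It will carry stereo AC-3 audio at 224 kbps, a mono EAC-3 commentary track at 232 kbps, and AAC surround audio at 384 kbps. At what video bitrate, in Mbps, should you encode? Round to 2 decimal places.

Budget: 7.5 GB = 60000.0 Mb.
1 h 23 min = 83 min = 4980 s
Total bitrate budget: 60000.0 Mb / 4980 s = 12.048 Mbps.
Audio total: 224 + 232 + 384 = 840 kbps = 0.840 Mbps.
Video: 12.048 − 0.840 = 11.208 Mbps.

11.21 Mbps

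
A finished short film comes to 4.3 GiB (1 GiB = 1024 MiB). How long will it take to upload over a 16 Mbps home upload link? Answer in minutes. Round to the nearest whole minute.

38 minutes

File: 4.3 GiB = 36936.7 Mb.
At 16 Mbps: 36936.7 / 16 = 2308.5 s ≈ 38.5 minutes.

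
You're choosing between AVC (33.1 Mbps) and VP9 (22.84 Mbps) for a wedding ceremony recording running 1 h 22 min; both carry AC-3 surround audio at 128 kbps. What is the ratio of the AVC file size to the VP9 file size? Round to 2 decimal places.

1.45

1 h 22 min = 82 min = 4920 s
Audio: 128 kbps = 0.128 Mbps.
AVC: 33.228 Mbps × 4920 s = 163481.8 Mb = 20.435 GB.
VP9: 22.968 Mbps × 4920 s = 113002.6 Mb = 14.125 GB.
Ratio: 20.435 / 14.125 = 1.447.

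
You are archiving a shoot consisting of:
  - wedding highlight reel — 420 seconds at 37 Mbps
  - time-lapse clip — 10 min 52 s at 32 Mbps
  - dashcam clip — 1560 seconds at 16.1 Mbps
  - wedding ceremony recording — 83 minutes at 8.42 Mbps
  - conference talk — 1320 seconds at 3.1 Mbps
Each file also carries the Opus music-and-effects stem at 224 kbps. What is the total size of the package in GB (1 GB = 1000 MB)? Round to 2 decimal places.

Audio: 224 kbps = 0.224 Mbps.
wedding highlight reel: 37.224 Mbps × 420 s = 15634.1 Mb
time-lapse clip: 32.224 Mbps × 652 s = 21010.0 Mb
dashcam clip: 16.324 Mbps × 1560 s = 25465.4 Mb
wedding ceremony recording: 8.644 Mbps × 4980 s = 43047.1 Mb
conference talk: 3.324 Mbps × 1320 s = 4387.7 Mb
Total: 109544.4 Mb = 13693.0 MB.
= 13.69 GB.

13.69 GB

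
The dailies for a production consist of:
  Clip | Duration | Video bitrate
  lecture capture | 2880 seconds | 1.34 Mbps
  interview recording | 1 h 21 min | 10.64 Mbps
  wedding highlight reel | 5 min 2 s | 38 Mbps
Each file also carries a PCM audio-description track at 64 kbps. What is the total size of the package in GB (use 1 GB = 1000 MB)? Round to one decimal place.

8.4 GB

Audio: 64 kbps = 0.064 Mbps.
lecture capture: 1.404 Mbps × 2880 s = 4043.5 Mb
interview recording: 10.704 Mbps × 4860 s = 52021.4 Mb
wedding highlight reel: 38.064 Mbps × 302 s = 11495.3 Mb
Total: 67560.3 Mb = 8445.0 MB.
= 8.445 GB.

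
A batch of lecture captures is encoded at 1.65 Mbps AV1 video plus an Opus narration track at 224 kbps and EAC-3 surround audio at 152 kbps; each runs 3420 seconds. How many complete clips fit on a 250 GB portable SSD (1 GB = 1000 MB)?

288

Audio total: 224 + 152 = 376 kbps = 0.376 Mbps.
Total bitrate: 2.026 Mbps.
Per item: 2.026 Mbps × 3420 s = 6,929 Mb = 866.1 MB.
Capacity: 250 GB = 2,000,000 Mb; 288.65 items → 288 complete.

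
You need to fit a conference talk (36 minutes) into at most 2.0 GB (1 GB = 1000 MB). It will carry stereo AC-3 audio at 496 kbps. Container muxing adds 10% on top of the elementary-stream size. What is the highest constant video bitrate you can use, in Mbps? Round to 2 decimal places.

6.24 Mbps

Budget: 2.0 GB = 16000.0 Mb.
Stream payload after overhead: 16000.0 / 1.10 = 14545.5 Mb.
36 min = 2160 s
Total bitrate budget: 14545.5 Mb / 2160 s = 6.734 Mbps.
Audio: 496 kbps = 0.496 Mbps.
Video: 6.734 − 0.496 = 6.238 Mbps.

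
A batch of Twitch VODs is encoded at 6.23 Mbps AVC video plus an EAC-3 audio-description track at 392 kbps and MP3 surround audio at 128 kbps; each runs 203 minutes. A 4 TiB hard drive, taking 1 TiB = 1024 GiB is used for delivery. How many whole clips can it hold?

203 min = 12180 s
Audio total: 392 + 128 = 520 kbps = 0.520 Mbps.
Total bitrate: 6.750 Mbps.
Per item: 6.750 Mbps × 12180 s = 82,215 Mb = 10,277 MB.
Capacity: 4 TiB = 35,184,372 Mb; 427.96 items → 427 complete.

427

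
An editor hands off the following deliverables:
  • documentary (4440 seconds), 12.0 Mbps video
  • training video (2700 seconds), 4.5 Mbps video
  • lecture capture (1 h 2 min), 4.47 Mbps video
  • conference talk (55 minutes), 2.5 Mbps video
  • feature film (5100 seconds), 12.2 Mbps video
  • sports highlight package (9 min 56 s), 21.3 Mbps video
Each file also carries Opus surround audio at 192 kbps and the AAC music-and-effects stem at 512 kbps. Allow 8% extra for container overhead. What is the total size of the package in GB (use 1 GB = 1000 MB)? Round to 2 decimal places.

24.19 GB

Audio total: 192 + 512 = 704 kbps = 0.704 Mbps.
documentary: 12.704 Mbps × 4440 s × 1.08 = 60918.2 Mb
training video: 5.204 Mbps × 2700 s × 1.08 = 15174.9 Mb
lecture capture: 5.174 Mbps × 3720 s × 1.08 = 20787.1 Mb
conference talk: 3.204 Mbps × 3300 s × 1.08 = 11419.1 Mb
feature film: 12.904 Mbps × 5100 s × 1.08 = 71075.2 Mb
sports highlight package: 22.004 Mbps × 596 s × 1.08 = 14163.5 Mb
Total: 193538.0 Mb = 24192.2 MB.
= 24.19 GB.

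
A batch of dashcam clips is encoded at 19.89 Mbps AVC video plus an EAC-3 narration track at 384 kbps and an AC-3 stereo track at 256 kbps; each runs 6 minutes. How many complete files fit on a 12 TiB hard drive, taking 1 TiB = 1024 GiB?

6 min = 360 s
Audio total: 384 + 256 = 640 kbps = 0.640 Mbps.
Total bitrate: 20.530 Mbps.
Per item: 20.530 Mbps × 360 s = 7,391 Mb = 923.9 MB.
Capacity: 12 TiB = 105,553,116 Mb; 14281.69 items → 14281 complete.

14281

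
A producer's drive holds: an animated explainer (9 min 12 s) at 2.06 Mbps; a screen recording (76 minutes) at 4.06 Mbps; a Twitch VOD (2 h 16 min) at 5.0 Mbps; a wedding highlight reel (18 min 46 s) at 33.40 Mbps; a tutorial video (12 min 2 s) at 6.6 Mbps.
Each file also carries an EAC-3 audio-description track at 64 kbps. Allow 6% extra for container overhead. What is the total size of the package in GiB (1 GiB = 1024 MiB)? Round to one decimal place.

Audio: 64 kbps = 0.064 Mbps.
animated explainer: 2.124 Mbps × 552 s × 1.06 = 1242.8 Mb
screen recording: 4.124 Mbps × 4560 s × 1.06 = 19933.8 Mb
Twitch VOD: 5.064 Mbps × 8160 s × 1.06 = 43801.6 Mb
wedding highlight reel: 33.464 Mbps × 1126 s × 1.06 = 39941.3 Mb
tutorial video: 6.664 Mbps × 722 s × 1.06 = 5100.1 Mb
Total: 110019.5 Mb = 13752.4 MB.
= 12.81 GiB.

12.8 GiB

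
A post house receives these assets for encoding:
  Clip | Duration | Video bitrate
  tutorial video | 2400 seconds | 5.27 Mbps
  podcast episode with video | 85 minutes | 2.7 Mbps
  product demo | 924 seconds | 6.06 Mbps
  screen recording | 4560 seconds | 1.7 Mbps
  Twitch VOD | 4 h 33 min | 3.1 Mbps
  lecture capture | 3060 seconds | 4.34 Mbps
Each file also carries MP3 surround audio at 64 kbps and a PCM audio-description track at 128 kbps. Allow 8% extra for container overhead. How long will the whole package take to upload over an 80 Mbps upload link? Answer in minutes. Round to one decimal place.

Audio total: 64 + 128 = 192 kbps = 0.192 Mbps.
tutorial video: 5.462 Mbps × 2400 s × 1.08 = 14157.5 Mb
podcast episode with video: 2.892 Mbps × 5100 s × 1.08 = 15929.1 Mb
product demo: 6.252 Mbps × 924 s × 1.08 = 6239.0 Mb
screen recording: 1.892 Mbps × 4560 s × 1.08 = 9317.7 Mb
Twitch VOD: 3.292 Mbps × 16380 s × 1.08 = 58236.8 Mb
lecture capture: 4.532 Mbps × 3060 s × 1.08 = 14977.4 Mb
Total: 118857.5 Mb = 14857.2 MB.
At 80 Mbps: 118857.5 / 80 = 1486 s ≈ 24.8 minutes.

24.8 minutes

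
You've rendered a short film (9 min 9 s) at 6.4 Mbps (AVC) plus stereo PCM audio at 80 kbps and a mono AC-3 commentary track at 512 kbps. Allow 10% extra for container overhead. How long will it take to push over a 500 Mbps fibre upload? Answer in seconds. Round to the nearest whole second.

9 min 9 s = 549 s
Audio total: 80 + 512 = 592 kbps = 0.592 Mbps.
Total bitrate: 6.992 Mbps.
File: 6.992 Mbps × 549 s = 3838.6 Mb.
With 10% container overhead: ×1.10. → 4222.5 Mb.
At 500 Mbps: 4222.5 / 500 = 8.4 s ≈ 8.44 seconds.

8 seconds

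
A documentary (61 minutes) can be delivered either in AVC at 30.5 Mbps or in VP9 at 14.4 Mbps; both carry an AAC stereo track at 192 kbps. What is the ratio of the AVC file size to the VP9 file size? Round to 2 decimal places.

61 min = 3660 s
Audio: 192 kbps = 0.192 Mbps.
AVC: 30.692 Mbps × 3660 s = 112332.7 Mb = 13.077 GiB.
VP9: 14.592 Mbps × 3660 s = 53406.7 Mb = 6.217 GiB.
Ratio: 13.077 / 6.217 = 2.103.

2.10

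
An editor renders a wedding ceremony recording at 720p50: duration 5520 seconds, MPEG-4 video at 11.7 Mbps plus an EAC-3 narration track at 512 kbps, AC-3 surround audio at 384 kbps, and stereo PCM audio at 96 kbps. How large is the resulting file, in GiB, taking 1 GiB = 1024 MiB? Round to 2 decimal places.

8.16 GiB

Audio total: 512 + 384 + 96 = 992 kbps = 0.992 Mbps.
Total bitrate: 11.7 + 0.992 = 12.692 Mbps.
Stream data: 12.692 Mbps × 5520 s = 70059.8 Mb.
70,060 Mb = 8,757,480,000 bytes ÷ 1,073,741,824 = 8.156 GiB.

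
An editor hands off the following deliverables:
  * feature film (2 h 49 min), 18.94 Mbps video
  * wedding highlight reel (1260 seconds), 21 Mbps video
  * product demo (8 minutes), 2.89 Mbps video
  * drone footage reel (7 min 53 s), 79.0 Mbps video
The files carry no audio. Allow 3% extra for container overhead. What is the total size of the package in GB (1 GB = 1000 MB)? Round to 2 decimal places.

33.12 GB

feature film: 18.940 Mbps × 10140 s × 1.03 = 197813.1 Mb
wedding highlight reel: 21.000 Mbps × 1260 s × 1.03 = 27253.8 Mb
product demo: 2.890 Mbps × 480 s × 1.03 = 1428.8 Mb
drone footage reel: 79.000 Mbps × 473 s × 1.03 = 38488.0 Mb
Total: 264983.8 Mb = 33123.0 MB.
= 33.12 GB.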